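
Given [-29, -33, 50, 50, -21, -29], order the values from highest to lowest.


Original list: [-29, -33, 50, 50, -21, -29]
Repeatedly take the largest remaining element:
  Remaining [-29, -33, 50, 50, -21, -29] -> largest is 50
  Remaining [-29, -33, 50, -21, -29] -> largest is 50
  Remaining [-29, -33, -21, -29] -> largest is -21
  Remaining [-29, -33, -29] -> largest is -29
  Remaining [-33, -29] -> largest is -29
  Remaining [-33] -> largest is -33
Collecting the picks in order gives the descending list.
Final answer: [50, 50, -21, -29, -29, -33]


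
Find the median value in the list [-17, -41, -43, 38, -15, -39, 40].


First, sort the list: [-43, -41, -39, -17, -15, 38, 40]
The list has 7 elements (odd count).
The middle index is 3 (0-based), and the element there is -17.
Final answer: -17


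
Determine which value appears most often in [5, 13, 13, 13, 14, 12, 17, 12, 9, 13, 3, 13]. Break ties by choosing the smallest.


Count the frequency of each value:
  3 appears 1 time(s)
  5 appears 1 time(s)
  9 appears 1 time(s)
  12 appears 2 time(s)
  13 appears 5 time(s)
  14 appears 1 time(s)
  17 appears 1 time(s)
Maximum frequency is 5.
Only 13 reaches that frequency, so it is the mode.
Final answer: 13


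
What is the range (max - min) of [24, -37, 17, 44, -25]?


Maximum value: 44
Minimum value: -37
Range = 44 - (-37) = 81
Final answer: 81


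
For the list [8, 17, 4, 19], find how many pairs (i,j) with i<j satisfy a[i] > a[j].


For each element, count the later elements that are smaller than it:
  8 (index 0): smaller elements after it = [4] -> 1
  17 (index 1): smaller elements after it = [4] -> 1
  4 (index 2): smaller elements after it = [] -> 0
Total inversions = 1 + 1 + 0 = 2
Final answer: 2


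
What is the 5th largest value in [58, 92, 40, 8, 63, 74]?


Sort descending: [92, 74, 63, 58, 40, 8]
The 5th element (1-indexed) is at index 4.
Value = 40
Final answer: 40


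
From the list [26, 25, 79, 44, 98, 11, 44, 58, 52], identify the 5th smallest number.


Sort ascending: [11, 25, 26, 44, 44, 52, 58, 79, 98]
The 5th element (1-indexed) is at index 4.
Value = 44
Final answer: 44


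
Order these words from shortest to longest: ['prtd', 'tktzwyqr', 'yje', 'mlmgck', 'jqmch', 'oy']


Compute lengths:
  'prtd' has length 4
  'tktzwyqr' has length 8
  'yje' has length 3
  'mlmgck' has length 6
  'jqmch' has length 5
  'oy' has length 2
Lengths in increasing order: 2 < 3 < 4 < 5 < 6 < 8
Listing the words in that order gives the answer.
Final answer: ['oy', 'yje', 'prtd', 'jqmch', 'mlmgck', 'tktzwyqr']


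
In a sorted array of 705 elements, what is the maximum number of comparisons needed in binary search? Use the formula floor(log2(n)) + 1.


Binary search halves the search space each step.
Maximum comparisons = floor(log2(705)) + 1
log2(705) = 9.4615
floor(log2(705)) = 9, so 9 + 1 = 10
Final answer: 10


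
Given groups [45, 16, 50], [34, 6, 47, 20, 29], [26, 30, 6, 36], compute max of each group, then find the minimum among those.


Find max of each group:
  Group 1: [45, 16, 50] -> max = 50
  Group 2: [34, 6, 47, 20, 29] -> max = 47
  Group 3: [26, 30, 6, 36] -> max = 36
Maxes: [50, 47, 36]
Minimum of maxes = 36
Final answer: 36


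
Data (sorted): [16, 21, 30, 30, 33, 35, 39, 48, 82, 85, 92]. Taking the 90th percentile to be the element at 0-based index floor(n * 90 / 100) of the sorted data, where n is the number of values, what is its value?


The dataset has n = 11 elements.
Index = floor(11 * 90 / 100) = floor(990 / 100) = floor(9.9) = 9
Counting from index 0 in the sorted data, the element at index 9 is 85.
Final answer: 85


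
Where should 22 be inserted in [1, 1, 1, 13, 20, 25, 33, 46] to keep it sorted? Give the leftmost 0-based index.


List is sorted: [1, 1, 1, 13, 20, 25, 33, 46]
We need the leftmost position where 22 can be inserted, i.e. the first index whose element is >= 22 (or the end of the list if none is).
Binary search with low=0, high=8 (0-based indices):
  low=0, high=8, mid=4: a[4]=20 < 22, so low = 5
  low=5, high=8, mid=6: a[6]=33 >= 22, so high = 6
  low=5, high=6, mid=5: a[5]=25 >= 22, so high = 5
Now low = high = 5, so the insertion index is 5.
Final answer: 5


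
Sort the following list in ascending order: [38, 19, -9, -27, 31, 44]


Original list: [38, 19, -9, -27, 31, 44]
Repeatedly take the smallest remaining element:
  Remaining [38, 19, -9, -27, 31, 44] -> smallest is -27
  Remaining [38, 19, -9, 31, 44] -> smallest is -9
  Remaining [38, 19, 31, 44] -> smallest is 19
  Remaining [38, 31, 44] -> smallest is 31
  Remaining [38, 44] -> smallest is 38
  Remaining [44] -> smallest is 44
Collecting the picks in order gives the sorted list.
Final answer: [-27, -9, 19, 31, 38, 44]


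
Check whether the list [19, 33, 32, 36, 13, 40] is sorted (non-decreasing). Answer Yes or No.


Check consecutive pairs:
  19 <= 33? True
  33 <= 32? False
  32 <= 36? True
  36 <= 13? False
  13 <= 40? True
2 consecutive pair(s) are out of order, so the list is not sorted.
Final answer: No


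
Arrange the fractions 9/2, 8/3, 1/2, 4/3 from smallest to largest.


Convert to decimal for comparison:
  9/2 = 4.5
  8/3 = 2.6667
  1/2 = 0.5
  4/3 = 1.3333
Decimals in increasing order: 0.5 < 1.3333 < 2.6667 < 4.5
Writing each back as its fraction gives the sorted order.
Final answer: 1/2, 4/3, 8/3, 9/2


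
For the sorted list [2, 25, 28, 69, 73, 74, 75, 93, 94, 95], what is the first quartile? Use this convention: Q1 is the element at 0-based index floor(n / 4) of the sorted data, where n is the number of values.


The list has n = 10 elements.
Q1 index = floor(10 / 4) = floor(2.5) = 2
Counting from index 0 in the sorted data, the element at index 2 is 28.
Final answer: 28


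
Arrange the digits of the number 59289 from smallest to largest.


The number 59289 has digits: 5, 9, 2, 8, 9
Sorted: 2, 5, 8, 9, 9
Joining the sorted digits gives the result.
Final answer: 25899


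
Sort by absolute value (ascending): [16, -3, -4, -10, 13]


Compute absolute values:
  |16| = 16
  |-3| = 3
  |-4| = 4
  |-10| = 10
  |13| = 13
Absolute values in increasing order: 3 < 4 < 10 < 13 < 16
Listing the original numbers in that order gives the answer.
Final answer: [-3, -4, -10, 13, 16]


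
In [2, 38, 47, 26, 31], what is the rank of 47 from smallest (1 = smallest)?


Sort ascending: [2, 26, 31, 38, 47]
Find 47 in the sorted list.
47 is at position 5 (1-indexed).
Final answer: 5


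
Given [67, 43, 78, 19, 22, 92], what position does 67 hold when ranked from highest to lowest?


Sort descending: [92, 78, 67, 43, 22, 19]
Find 67 in the sorted list.
67 is at position 3.
Final answer: 3


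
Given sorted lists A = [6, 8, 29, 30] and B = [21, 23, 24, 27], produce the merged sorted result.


List A: [6, 8, 29, 30]
List B: [21, 23, 24, 27]
Repeatedly compare the front elements and take the smaller:
  6 vs 21 -> take 6
  8 vs 21 -> take 8
  29 vs 21 -> take 21
  29 vs 23 -> take 23
  29 vs 24 -> take 24
  29 vs 27 -> take 27
  B is exhausted; append the rest of A: [29, 30]
Final answer: [6, 8, 21, 23, 24, 27, 29, 30]


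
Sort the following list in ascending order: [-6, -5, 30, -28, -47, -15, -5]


Original list: [-6, -5, 30, -28, -47, -15, -5]
Repeatedly take the smallest remaining element:
  Remaining [-6, -5, 30, -28, -47, -15, -5] -> smallest is -47
  Remaining [-6, -5, 30, -28, -15, -5] -> smallest is -28
  Remaining [-6, -5, 30, -15, -5] -> smallest is -15
  Remaining [-6, -5, 30, -5] -> smallest is -6
  Remaining [-5, 30, -5] -> smallest is -5
  Remaining [30, -5] -> smallest is -5
  Remaining [30] -> smallest is 30
Collecting the picks in order gives the sorted list.
Final answer: [-47, -28, -15, -6, -5, -5, 30]


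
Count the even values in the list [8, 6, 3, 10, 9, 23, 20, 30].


Check each element:
  8 is even
  6 is even
  3 is odd
  10 is even
  9 is odd
  23 is odd
  20 is even
  30 is even
Evens: [8, 6, 10, 20, 30]
Count of evens = 5
Final answer: 5


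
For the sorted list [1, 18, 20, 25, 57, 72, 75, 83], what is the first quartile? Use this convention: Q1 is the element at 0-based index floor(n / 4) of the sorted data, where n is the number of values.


The list has n = 8 elements.
Q1 index = floor(8 / 4) = floor(2) = 2
Counting from index 0 in the sorted data, the element at index 2 is 20.
Final answer: 20


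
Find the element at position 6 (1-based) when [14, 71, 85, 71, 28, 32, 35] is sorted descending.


Sort descending: [85, 71, 71, 35, 32, 28, 14]
The 6th element (1-indexed) is at index 5.
Value = 28
Final answer: 28


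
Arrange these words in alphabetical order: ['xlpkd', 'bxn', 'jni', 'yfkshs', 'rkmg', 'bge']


Compare strings character by character (the first differing letter decides):
  'bge' < 'bxn' since 'g' < 'x' at position 2
  'bxn' < 'jni' since 'b' < 'j' at position 1
  'jni' < 'rkmg' since 'j' < 'r' at position 1
  'rkmg' < 'xlpkd' since 'r' < 'x' at position 1
  'xlpkd' < 'yfkshs' since 'x' < 'y' at position 1
Chaining these comparisons gives the alphabetical order.
Final answer: ['bge', 'bxn', 'jni', 'rkmg', 'xlpkd', 'yfkshs']


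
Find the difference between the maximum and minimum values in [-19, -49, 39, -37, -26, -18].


Maximum value: 39
Minimum value: -49
Range = 39 - (-49) = 88
Final answer: 88


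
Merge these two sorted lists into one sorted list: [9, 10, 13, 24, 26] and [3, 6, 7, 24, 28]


List A: [9, 10, 13, 24, 26]
List B: [3, 6, 7, 24, 28]
Repeatedly compare the front elements and take the smaller:
  9 vs 3 -> take 3
  9 vs 6 -> take 6
  9 vs 7 -> take 7
  9 vs 24 -> take 9
  10 vs 24 -> take 10
  13 vs 24 -> take 13
  24 vs 24 -> take 24
  26 vs 24 -> take 24
  26 vs 28 -> take 26
  A is exhausted; append the rest of B: [28]
Final answer: [3, 6, 7, 9, 10, 13, 24, 24, 26, 28]


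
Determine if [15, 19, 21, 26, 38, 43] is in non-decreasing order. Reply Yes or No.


Check consecutive pairs:
  15 <= 19? True
  19 <= 21? True
  21 <= 26? True
  26 <= 38? True
  38 <= 43? True
Every consecutive pair is in order, so the list is non-decreasing.
Final answer: Yes


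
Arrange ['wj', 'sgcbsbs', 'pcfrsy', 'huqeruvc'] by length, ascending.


Compute lengths:
  'wj' has length 2
  'sgcbsbs' has length 7
  'pcfrsy' has length 6
  'huqeruvc' has length 8
Lengths in increasing order: 2 < 6 < 7 < 8
Listing the words in that order gives the answer.
Final answer: ['wj', 'pcfrsy', 'sgcbsbs', 'huqeruvc']


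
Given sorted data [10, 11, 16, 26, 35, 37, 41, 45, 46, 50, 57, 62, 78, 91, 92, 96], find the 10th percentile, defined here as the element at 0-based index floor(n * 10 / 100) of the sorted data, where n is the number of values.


The dataset has n = 16 elements.
Index = floor(16 * 10 / 100) = floor(160 / 100) = floor(1.6) = 1
Counting from index 0 in the sorted data, the element at index 1 is 11.
Final answer: 11


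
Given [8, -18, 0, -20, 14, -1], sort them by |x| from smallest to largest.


Compute absolute values:
  |8| = 8
  |-18| = 18
  |0| = 0
  |-20| = 20
  |14| = 14
  |-1| = 1
Absolute values in increasing order: 0 < 1 < 8 < 14 < 18 < 20
Listing the original numbers in that order gives the answer.
Final answer: [0, -1, 8, 14, -18, -20]


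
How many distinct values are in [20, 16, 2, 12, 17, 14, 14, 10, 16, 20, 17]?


List all unique values:
Distinct values: [2, 10, 12, 14, 16, 17, 20]
Count = 7
Final answer: 7


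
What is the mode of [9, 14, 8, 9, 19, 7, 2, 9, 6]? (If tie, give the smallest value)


Count the frequency of each value:
  2 appears 1 time(s)
  6 appears 1 time(s)
  7 appears 1 time(s)
  8 appears 1 time(s)
  9 appears 3 time(s)
  14 appears 1 time(s)
  19 appears 1 time(s)
Maximum frequency is 3.
Only 9 reaches that frequency, so it is the mode.
Final answer: 9


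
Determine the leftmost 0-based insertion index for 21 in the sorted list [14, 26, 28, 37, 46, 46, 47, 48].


List is sorted: [14, 26, 28, 37, 46, 46, 47, 48]
We need the leftmost position where 21 can be inserted, i.e. the first index whose element is >= 21 (or the end of the list if none is).
Binary search with low=0, high=8 (0-based indices):
  low=0, high=8, mid=4: a[4]=46 >= 21, so high = 4
  low=0, high=4, mid=2: a[2]=28 >= 21, so high = 2
  low=0, high=2, mid=1: a[1]=26 >= 21, so high = 1
  low=0, high=1, mid=0: a[0]=14 < 21, so low = 1
Now low = high = 1, so the insertion index is 1.
Final answer: 1


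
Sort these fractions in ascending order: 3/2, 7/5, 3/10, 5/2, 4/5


Convert to decimal for comparison:
  3/2 = 1.5
  7/5 = 1.4
  3/10 = 0.3
  5/2 = 2.5
  4/5 = 0.8
Decimals in increasing order: 0.3 < 0.8 < 1.4 < 1.5 < 2.5
Writing each back as its fraction gives the sorted order.
Final answer: 3/10, 4/5, 7/5, 3/2, 5/2


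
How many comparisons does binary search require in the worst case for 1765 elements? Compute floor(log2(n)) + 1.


Binary search halves the search space each step.
Maximum comparisons = floor(log2(1765)) + 1
log2(1765) = 10.7855
floor(log2(1765)) = 10, so 10 + 1 = 11
Final answer: 11


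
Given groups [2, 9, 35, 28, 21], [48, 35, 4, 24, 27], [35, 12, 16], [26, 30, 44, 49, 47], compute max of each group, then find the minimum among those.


Find max of each group:
  Group 1: [2, 9, 35, 28, 21] -> max = 35
  Group 2: [48, 35, 4, 24, 27] -> max = 48
  Group 3: [35, 12, 16] -> max = 35
  Group 4: [26, 30, 44, 49, 47] -> max = 49
Maxes: [35, 48, 35, 49]
Minimum of maxes = 35
Final answer: 35


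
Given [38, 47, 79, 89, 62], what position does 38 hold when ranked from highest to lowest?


Sort descending: [89, 79, 62, 47, 38]
Find 38 in the sorted list.
38 is at position 5.
Final answer: 5


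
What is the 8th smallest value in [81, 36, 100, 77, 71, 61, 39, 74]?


Sort ascending: [36, 39, 61, 71, 74, 77, 81, 100]
The 8th element (1-indexed) is at index 7.
Value = 100
Final answer: 100


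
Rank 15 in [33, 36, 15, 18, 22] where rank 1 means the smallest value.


Sort ascending: [15, 18, 22, 33, 36]
Find 15 in the sorted list.
15 is at position 1 (1-indexed).
Final answer: 1


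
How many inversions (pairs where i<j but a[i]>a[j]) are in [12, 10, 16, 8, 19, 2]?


For each element, count the later elements that are smaller than it:
  12 (index 0): smaller elements after it = [10, 8, 2] -> 3
  10 (index 1): smaller elements after it = [8, 2] -> 2
  16 (index 2): smaller elements after it = [8, 2] -> 2
  8 (index 3): smaller elements after it = [2] -> 1
  19 (index 4): smaller elements after it = [2] -> 1
Total inversions = 3 + 2 + 2 + 1 + 1 = 9
Final answer: 9


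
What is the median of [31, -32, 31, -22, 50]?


First, sort the list: [-32, -22, 31, 31, 50]
The list has 5 elements (odd count).
The middle index is 2 (0-based), and the element there is 31.
Final answer: 31


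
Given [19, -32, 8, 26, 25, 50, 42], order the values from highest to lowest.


Original list: [19, -32, 8, 26, 25, 50, 42]
Repeatedly take the largest remaining element:
  Remaining [19, -32, 8, 26, 25, 50, 42] -> largest is 50
  Remaining [19, -32, 8, 26, 25, 42] -> largest is 42
  Remaining [19, -32, 8, 26, 25] -> largest is 26
  Remaining [19, -32, 8, 25] -> largest is 25
  Remaining [19, -32, 8] -> largest is 19
  Remaining [-32, 8] -> largest is 8
  Remaining [-32] -> largest is -32
Collecting the picks in order gives the descending list.
Final answer: [50, 42, 26, 25, 19, 8, -32]


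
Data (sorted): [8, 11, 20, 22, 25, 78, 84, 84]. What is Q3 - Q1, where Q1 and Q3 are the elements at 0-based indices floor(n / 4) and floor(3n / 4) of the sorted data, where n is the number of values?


The data has n = 8 elements.
Q1 index = floor(8 / 4) = floor(2) = 2; Q3 index = floor(3 * 8 / 4) = floor(6) = 6
Q1 = element at index 2 = 20
Q3 = element at index 6 = 84
IQR = 84 - 20 = 64
Final answer: 64


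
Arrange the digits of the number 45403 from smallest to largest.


The number 45403 has digits: 4, 5, 4, 0, 3
Sorted: 0, 3, 4, 4, 5
Joining the sorted digits gives the result.
Final answer: 03445


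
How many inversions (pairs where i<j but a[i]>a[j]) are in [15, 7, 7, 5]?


For each element, count the later elements that are smaller than it:
  15 (index 0): smaller elements after it = [7, 7, 5] -> 3
  7 (index 1): smaller elements after it = [5] -> 1
  7 (index 2): smaller elements after it = [5] -> 1
Total inversions = 3 + 1 + 1 = 5
Final answer: 5


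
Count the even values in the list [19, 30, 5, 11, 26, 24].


Check each element:
  19 is odd
  30 is even
  5 is odd
  11 is odd
  26 is even
  24 is even
Evens: [30, 26, 24]
Count of evens = 3
Final answer: 3


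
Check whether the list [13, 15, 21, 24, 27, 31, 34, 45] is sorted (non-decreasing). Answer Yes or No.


Check consecutive pairs:
  13 <= 15? True
  15 <= 21? True
  21 <= 24? True
  24 <= 27? True
  27 <= 31? True
  31 <= 34? True
  34 <= 45? True
Every consecutive pair is in order, so the list is non-decreasing.
Final answer: Yes


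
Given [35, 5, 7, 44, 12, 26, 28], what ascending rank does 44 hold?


Sort ascending: [5, 7, 12, 26, 28, 35, 44]
Find 44 in the sorted list.
44 is at position 7 (1-indexed).
Final answer: 7


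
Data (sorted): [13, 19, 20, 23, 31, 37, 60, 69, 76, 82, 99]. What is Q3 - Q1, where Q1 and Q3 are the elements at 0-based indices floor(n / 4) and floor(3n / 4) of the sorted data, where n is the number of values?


The data has n = 11 elements.
Q1 index = floor(11 / 4) = floor(2.75) = 2; Q3 index = floor(3 * 11 / 4) = floor(8.25) = 8
Q1 = element at index 2 = 20
Q3 = element at index 8 = 76
IQR = 76 - 20 = 56
Final answer: 56


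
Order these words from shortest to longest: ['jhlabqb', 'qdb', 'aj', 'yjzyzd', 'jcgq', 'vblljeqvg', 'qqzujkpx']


Compute lengths:
  'jhlabqb' has length 7
  'qdb' has length 3
  'aj' has length 2
  'yjzyzd' has length 6
  'jcgq' has length 4
  'vblljeqvg' has length 9
  'qqzujkpx' has length 8
Lengths in increasing order: 2 < 3 < 4 < 6 < 7 < 8 < 9
Listing the words in that order gives the answer.
Final answer: ['aj', 'qdb', 'jcgq', 'yjzyzd', 'jhlabqb', 'qqzujkpx', 'vblljeqvg']


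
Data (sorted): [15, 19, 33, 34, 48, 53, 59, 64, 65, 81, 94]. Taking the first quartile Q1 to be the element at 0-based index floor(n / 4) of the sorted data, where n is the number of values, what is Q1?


The list has n = 11 elements.
Q1 index = floor(11 / 4) = floor(2.75) = 2
Counting from index 0 in the sorted data, the element at index 2 is 33.
Final answer: 33


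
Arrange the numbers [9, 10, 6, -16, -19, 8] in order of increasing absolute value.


Compute absolute values:
  |9| = 9
  |10| = 10
  |6| = 6
  |-16| = 16
  |-19| = 19
  |8| = 8
Absolute values in increasing order: 6 < 8 < 9 < 10 < 16 < 19
Listing the original numbers in that order gives the answer.
Final answer: [6, 8, 9, 10, -16, -19]


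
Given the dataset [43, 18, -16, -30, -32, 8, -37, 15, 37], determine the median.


First, sort the list: [-37, -32, -30, -16, 8, 15, 18, 37, 43]
The list has 9 elements (odd count).
The middle index is 4 (0-based), and the element there is 8.
Final answer: 8


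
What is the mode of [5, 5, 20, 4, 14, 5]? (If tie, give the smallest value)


Count the frequency of each value:
  4 appears 1 time(s)
  5 appears 3 time(s)
  14 appears 1 time(s)
  20 appears 1 time(s)
Maximum frequency is 3.
Only 5 reaches that frequency, so it is the mode.
Final answer: 5


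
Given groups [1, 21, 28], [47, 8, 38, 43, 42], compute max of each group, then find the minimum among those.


Find max of each group:
  Group 1: [1, 21, 28] -> max = 28
  Group 2: [47, 8, 38, 43, 42] -> max = 47
Maxes: [28, 47]
Minimum of maxes = 28
Final answer: 28


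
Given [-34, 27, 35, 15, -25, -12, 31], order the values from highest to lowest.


Original list: [-34, 27, 35, 15, -25, -12, 31]
Repeatedly take the largest remaining element:
  Remaining [-34, 27, 35, 15, -25, -12, 31] -> largest is 35
  Remaining [-34, 27, 15, -25, -12, 31] -> largest is 31
  Remaining [-34, 27, 15, -25, -12] -> largest is 27
  Remaining [-34, 15, -25, -12] -> largest is 15
  Remaining [-34, -25, -12] -> largest is -12
  Remaining [-34, -25] -> largest is -25
  Remaining [-34] -> largest is -34
Collecting the picks in order gives the descending list.
Final answer: [35, 31, 27, 15, -12, -25, -34]


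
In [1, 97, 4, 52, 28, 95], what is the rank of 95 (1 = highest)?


Sort descending: [97, 95, 52, 28, 4, 1]
Find 95 in the sorted list.
95 is at position 2.
Final answer: 2


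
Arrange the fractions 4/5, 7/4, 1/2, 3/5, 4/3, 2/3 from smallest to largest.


Convert to decimal for comparison:
  4/5 = 0.8
  7/4 = 1.75
  1/2 = 0.5
  3/5 = 0.6
  4/3 = 1.3333
  2/3 = 0.6667
Decimals in increasing order: 0.5 < 0.6 < 0.6667 < 0.8 < 1.3333 < 1.75
Writing each back as its fraction gives the sorted order.
Final answer: 1/2, 3/5, 2/3, 4/5, 4/3, 7/4


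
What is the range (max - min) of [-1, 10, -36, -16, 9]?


Maximum value: 10
Minimum value: -36
Range = 10 - (-36) = 46
Final answer: 46


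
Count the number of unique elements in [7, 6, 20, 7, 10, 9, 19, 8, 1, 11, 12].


List all unique values:
Distinct values: [1, 6, 7, 8, 9, 10, 11, 12, 19, 20]
Count = 10
Final answer: 10


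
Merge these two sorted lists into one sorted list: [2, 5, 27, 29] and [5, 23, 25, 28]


List A: [2, 5, 27, 29]
List B: [5, 23, 25, 28]
Repeatedly compare the front elements and take the smaller:
  2 vs 5 -> take 2
  5 vs 5 -> take 5
  27 vs 5 -> take 5
  27 vs 23 -> take 23
  27 vs 25 -> take 25
  27 vs 28 -> take 27
  29 vs 28 -> take 28
  B is exhausted; append the rest of A: [29]
Final answer: [2, 5, 5, 23, 25, 27, 28, 29]


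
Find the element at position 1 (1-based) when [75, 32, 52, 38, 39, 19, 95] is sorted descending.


Sort descending: [95, 75, 52, 39, 38, 32, 19]
The 1st element (1-indexed) is at index 0.
Value = 95
Final answer: 95


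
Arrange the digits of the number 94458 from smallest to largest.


The number 94458 has digits: 9, 4, 4, 5, 8
Sorted: 4, 4, 5, 8, 9
Joining the sorted digits gives the result.
Final answer: 44589


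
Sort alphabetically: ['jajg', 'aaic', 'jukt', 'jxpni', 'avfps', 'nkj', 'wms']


Compare strings character by character (the first differing letter decides):
  'aaic' < 'avfps' since 'a' < 'v' at position 2
  'avfps' < 'jajg' since 'a' < 'j' at position 1
  'jajg' < 'jukt' since 'a' < 'u' at position 2
  'jukt' < 'jxpni' since 'u' < 'x' at position 2
  'jxpni' < 'nkj' since 'j' < 'n' at position 1
  'nkj' < 'wms' since 'n' < 'w' at position 1
Chaining these comparisons gives the alphabetical order.
Final answer: ['aaic', 'avfps', 'jajg', 'jukt', 'jxpni', 'nkj', 'wms']


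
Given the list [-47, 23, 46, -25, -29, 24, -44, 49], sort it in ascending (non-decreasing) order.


Original list: [-47, 23, 46, -25, -29, 24, -44, 49]
Repeatedly take the smallest remaining element:
  Remaining [-47, 23, 46, -25, -29, 24, -44, 49] -> smallest is -47
  Remaining [23, 46, -25, -29, 24, -44, 49] -> smallest is -44
  Remaining [23, 46, -25, -29, 24, 49] -> smallest is -29
  Remaining [23, 46, -25, 24, 49] -> smallest is -25
  Remaining [23, 46, 24, 49] -> smallest is 23
  Remaining [46, 24, 49] -> smallest is 24
  Remaining [46, 49] -> smallest is 46
  Remaining [49] -> smallest is 49
Collecting the picks in order gives the sorted list.
Final answer: [-47, -44, -29, -25, 23, 24, 46, 49]


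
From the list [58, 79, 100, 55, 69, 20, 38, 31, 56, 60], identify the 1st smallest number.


Sort ascending: [20, 31, 38, 55, 56, 58, 60, 69, 79, 100]
The 1st element (1-indexed) is at index 0.
Value = 20
Final answer: 20


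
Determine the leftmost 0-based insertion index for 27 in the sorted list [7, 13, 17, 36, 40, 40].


List is sorted: [7, 13, 17, 36, 40, 40]
We need the leftmost position where 27 can be inserted, i.e. the first index whose element is >= 27 (or the end of the list if none is).
Binary search with low=0, high=6 (0-based indices):
  low=0, high=6, mid=3: a[3]=36 >= 27, so high = 3
  low=0, high=3, mid=1: a[1]=13 < 27, so low = 2
  low=2, high=3, mid=2: a[2]=17 < 27, so low = 3
Now low = high = 3, so the insertion index is 3.
Final answer: 3


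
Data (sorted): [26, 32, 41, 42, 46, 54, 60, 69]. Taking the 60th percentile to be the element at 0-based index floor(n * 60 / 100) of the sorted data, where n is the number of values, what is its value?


The dataset has n = 8 elements.
Index = floor(8 * 60 / 100) = floor(480 / 100) = floor(4.8) = 4
Counting from index 0 in the sorted data, the element at index 4 is 46.
Final answer: 46


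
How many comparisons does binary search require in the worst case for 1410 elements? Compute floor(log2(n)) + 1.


Binary search halves the search space each step.
Maximum comparisons = floor(log2(1410)) + 1
log2(1410) = 10.4615
floor(log2(1410)) = 10, so 10 + 1 = 11
Final answer: 11


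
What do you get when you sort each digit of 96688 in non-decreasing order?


The number 96688 has digits: 9, 6, 6, 8, 8
Sorted: 6, 6, 8, 8, 9
Joining the sorted digits gives the result.
Final answer: 66889


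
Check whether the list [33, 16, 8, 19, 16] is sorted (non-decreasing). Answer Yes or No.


Check consecutive pairs:
  33 <= 16? False
  16 <= 8? False
  8 <= 19? True
  19 <= 16? False
3 consecutive pair(s) are out of order, so the list is not sorted.
Final answer: No


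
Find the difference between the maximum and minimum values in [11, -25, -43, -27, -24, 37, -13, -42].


Maximum value: 37
Minimum value: -43
Range = 37 - (-43) = 80
Final answer: 80


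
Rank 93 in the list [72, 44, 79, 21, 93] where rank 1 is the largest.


Sort descending: [93, 79, 72, 44, 21]
Find 93 in the sorted list.
93 is at position 1.
Final answer: 1


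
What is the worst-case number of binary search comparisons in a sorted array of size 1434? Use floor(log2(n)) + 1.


Binary search halves the search space each step.
Maximum comparisons = floor(log2(1434)) + 1
log2(1434) = 10.4858
floor(log2(1434)) = 10, so 10 + 1 = 11
Final answer: 11


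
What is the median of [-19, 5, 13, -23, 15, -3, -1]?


First, sort the list: [-23, -19, -3, -1, 5, 13, 15]
The list has 7 elements (odd count).
The middle index is 3 (0-based), and the element there is -1.
Final answer: -1


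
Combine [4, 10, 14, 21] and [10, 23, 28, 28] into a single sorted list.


List A: [4, 10, 14, 21]
List B: [10, 23, 28, 28]
Repeatedly compare the front elements and take the smaller:
  4 vs 10 -> take 4
  10 vs 10 -> take 10
  14 vs 10 -> take 10
  14 vs 23 -> take 14
  21 vs 23 -> take 21
  A is exhausted; append the rest of B: [23, 28, 28]
Final answer: [4, 10, 10, 14, 21, 23, 28, 28]


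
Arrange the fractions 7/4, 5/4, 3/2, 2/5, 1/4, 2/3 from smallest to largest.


Convert to decimal for comparison:
  7/4 = 1.75
  5/4 = 1.25
  3/2 = 1.5
  2/5 = 0.4
  1/4 = 0.25
  2/3 = 0.6667
Decimals in increasing order: 0.25 < 0.4 < 0.6667 < 1.25 < 1.5 < 1.75
Writing each back as its fraction gives the sorted order.
Final answer: 1/4, 2/5, 2/3, 5/4, 3/2, 7/4


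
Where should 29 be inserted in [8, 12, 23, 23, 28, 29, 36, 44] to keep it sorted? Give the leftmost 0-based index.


List is sorted: [8, 12, 23, 23, 28, 29, 36, 44]
We need the leftmost position where 29 can be inserted, i.e. the first index whose element is >= 29 (or the end of the list if none is).
Binary search with low=0, high=8 (0-based indices):
  low=0, high=8, mid=4: a[4]=28 < 29, so low = 5
  low=5, high=8, mid=6: a[6]=36 >= 29, so high = 6
  low=5, high=6, mid=5: a[5]=29 >= 29, so high = 5
Now low = high = 5, so the insertion index is 5.
Final answer: 5


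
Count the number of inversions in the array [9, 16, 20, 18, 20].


For each element, count the later elements that are smaller than it:
  9 (index 0): smaller elements after it = [] -> 0
  16 (index 1): smaller elements after it = [] -> 0
  20 (index 2): smaller elements after it = [18] -> 1
  18 (index 3): smaller elements after it = [] -> 0
Total inversions = 0 + 0 + 1 + 0 = 1
Final answer: 1


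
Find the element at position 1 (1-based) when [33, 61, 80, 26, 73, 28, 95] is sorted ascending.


Sort ascending: [26, 28, 33, 61, 73, 80, 95]
The 1st element (1-indexed) is at index 0.
Value = 26
Final answer: 26


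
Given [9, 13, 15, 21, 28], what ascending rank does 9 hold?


Sort ascending: [9, 13, 15, 21, 28]
Find 9 in the sorted list.
9 is at position 1 (1-indexed).
Final answer: 1


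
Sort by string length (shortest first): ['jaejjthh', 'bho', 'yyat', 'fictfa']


Compute lengths:
  'jaejjthh' has length 8
  'bho' has length 3
  'yyat' has length 4
  'fictfa' has length 6
Lengths in increasing order: 3 < 4 < 6 < 8
Listing the words in that order gives the answer.
Final answer: ['bho', 'yyat', 'fictfa', 'jaejjthh']


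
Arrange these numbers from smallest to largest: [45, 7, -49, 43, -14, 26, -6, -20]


Original list: [45, 7, -49, 43, -14, 26, -6, -20]
Repeatedly take the smallest remaining element:
  Remaining [45, 7, -49, 43, -14, 26, -6, -20] -> smallest is -49
  Remaining [45, 7, 43, -14, 26, -6, -20] -> smallest is -20
  Remaining [45, 7, 43, -14, 26, -6] -> smallest is -14
  Remaining [45, 7, 43, 26, -6] -> smallest is -6
  Remaining [45, 7, 43, 26] -> smallest is 7
  Remaining [45, 43, 26] -> smallest is 26
  Remaining [45, 43] -> smallest is 43
  Remaining [45] -> smallest is 45
Collecting the picks in order gives the sorted list.
Final answer: [-49, -20, -14, -6, 7, 26, 43, 45]


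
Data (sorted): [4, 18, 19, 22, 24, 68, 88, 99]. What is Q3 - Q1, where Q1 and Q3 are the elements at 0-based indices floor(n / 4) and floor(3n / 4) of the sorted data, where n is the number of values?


The data has n = 8 elements.
Q1 index = floor(8 / 4) = floor(2) = 2; Q3 index = floor(3 * 8 / 4) = floor(6) = 6
Q1 = element at index 2 = 19
Q3 = element at index 6 = 88
IQR = 88 - 19 = 69
Final answer: 69


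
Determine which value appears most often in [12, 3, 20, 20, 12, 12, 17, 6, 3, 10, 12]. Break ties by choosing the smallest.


Count the frequency of each value:
  3 appears 2 time(s)
  6 appears 1 time(s)
  10 appears 1 time(s)
  12 appears 4 time(s)
  17 appears 1 time(s)
  20 appears 2 time(s)
Maximum frequency is 4.
Only 12 reaches that frequency, so it is the mode.
Final answer: 12


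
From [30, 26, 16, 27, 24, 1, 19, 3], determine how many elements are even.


Check each element:
  30 is even
  26 is even
  16 is even
  27 is odd
  24 is even
  1 is odd
  19 is odd
  3 is odd
Evens: [30, 26, 16, 24]
Count of evens = 4
Final answer: 4


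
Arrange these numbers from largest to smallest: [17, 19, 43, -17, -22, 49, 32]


Original list: [17, 19, 43, -17, -22, 49, 32]
Repeatedly take the largest remaining element:
  Remaining [17, 19, 43, -17, -22, 49, 32] -> largest is 49
  Remaining [17, 19, 43, -17, -22, 32] -> largest is 43
  Remaining [17, 19, -17, -22, 32] -> largest is 32
  Remaining [17, 19, -17, -22] -> largest is 19
  Remaining [17, -17, -22] -> largest is 17
  Remaining [-17, -22] -> largest is -17
  Remaining [-22] -> largest is -22
Collecting the picks in order gives the descending list.
Final answer: [49, 43, 32, 19, 17, -17, -22]


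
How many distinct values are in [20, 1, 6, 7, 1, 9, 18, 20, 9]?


List all unique values:
Distinct values: [1, 6, 7, 9, 18, 20]
Count = 6
Final answer: 6


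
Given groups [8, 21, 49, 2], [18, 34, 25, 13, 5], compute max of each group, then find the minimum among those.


Find max of each group:
  Group 1: [8, 21, 49, 2] -> max = 49
  Group 2: [18, 34, 25, 13, 5] -> max = 34
Maxes: [49, 34]
Minimum of maxes = 34
Final answer: 34


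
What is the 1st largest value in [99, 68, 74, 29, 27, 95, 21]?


Sort descending: [99, 95, 74, 68, 29, 27, 21]
The 1st element (1-indexed) is at index 0.
Value = 99
Final answer: 99


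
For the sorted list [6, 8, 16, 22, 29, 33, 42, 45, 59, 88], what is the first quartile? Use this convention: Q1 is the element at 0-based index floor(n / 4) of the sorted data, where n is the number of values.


The list has n = 10 elements.
Q1 index = floor(10 / 4) = floor(2.5) = 2
Counting from index 0 in the sorted data, the element at index 2 is 16.
Final answer: 16


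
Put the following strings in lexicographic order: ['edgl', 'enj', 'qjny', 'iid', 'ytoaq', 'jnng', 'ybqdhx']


Compare strings character by character (the first differing letter decides):
  'edgl' < 'enj' since 'd' < 'n' at position 2
  'enj' < 'iid' since 'e' < 'i' at position 1
  'iid' < 'jnng' since 'i' < 'j' at position 1
  'jnng' < 'qjny' since 'j' < 'q' at position 1
  'qjny' < 'ybqdhx' since 'q' < 'y' at position 1
  'ybqdhx' < 'ytoaq' since 'b' < 't' at position 2
Chaining these comparisons gives the alphabetical order.
Final answer: ['edgl', 'enj', 'iid', 'jnng', 'qjny', 'ybqdhx', 'ytoaq']


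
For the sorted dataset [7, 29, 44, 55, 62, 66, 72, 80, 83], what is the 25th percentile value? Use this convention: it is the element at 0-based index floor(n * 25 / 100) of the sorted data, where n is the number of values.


The dataset has n = 9 elements.
Index = floor(9 * 25 / 100) = floor(225 / 100) = floor(2.25) = 2
Counting from index 0 in the sorted data, the element at index 2 is 44.
Final answer: 44


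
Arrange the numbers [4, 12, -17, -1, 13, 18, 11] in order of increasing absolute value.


Compute absolute values:
  |4| = 4
  |12| = 12
  |-17| = 17
  |-1| = 1
  |13| = 13
  |18| = 18
  |11| = 11
Absolute values in increasing order: 1 < 4 < 11 < 12 < 13 < 17 < 18
Listing the original numbers in that order gives the answer.
Final answer: [-1, 4, 11, 12, 13, -17, 18]


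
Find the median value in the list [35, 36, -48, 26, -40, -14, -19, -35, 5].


First, sort the list: [-48, -40, -35, -19, -14, 5, 26, 35, 36]
The list has 9 elements (odd count).
The middle index is 4 (0-based), and the element there is -14.
Final answer: -14


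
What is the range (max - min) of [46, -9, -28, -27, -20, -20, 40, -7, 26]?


Maximum value: 46
Minimum value: -28
Range = 46 - (-28) = 74
Final answer: 74


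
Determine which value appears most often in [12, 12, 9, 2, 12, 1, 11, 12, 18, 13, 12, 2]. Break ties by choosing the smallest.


Count the frequency of each value:
  1 appears 1 time(s)
  2 appears 2 time(s)
  9 appears 1 time(s)
  11 appears 1 time(s)
  12 appears 5 time(s)
  13 appears 1 time(s)
  18 appears 1 time(s)
Maximum frequency is 5.
Only 12 reaches that frequency, so it is the mode.
Final answer: 12


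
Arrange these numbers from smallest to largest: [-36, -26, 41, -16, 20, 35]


Original list: [-36, -26, 41, -16, 20, 35]
Repeatedly take the smallest remaining element:
  Remaining [-36, -26, 41, -16, 20, 35] -> smallest is -36
  Remaining [-26, 41, -16, 20, 35] -> smallest is -26
  Remaining [41, -16, 20, 35] -> smallest is -16
  Remaining [41, 20, 35] -> smallest is 20
  Remaining [41, 35] -> smallest is 35
  Remaining [41] -> smallest is 41
Collecting the picks in order gives the sorted list.
Final answer: [-36, -26, -16, 20, 35, 41]


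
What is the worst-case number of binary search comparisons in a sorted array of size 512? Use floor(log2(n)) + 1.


Binary search halves the search space each step.
Maximum comparisons = floor(log2(512)) + 1
log2(512) = 9.0
floor(log2(512)) = 9, so 9 + 1 = 10
Final answer: 10


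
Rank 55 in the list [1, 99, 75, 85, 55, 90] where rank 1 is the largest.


Sort descending: [99, 90, 85, 75, 55, 1]
Find 55 in the sorted list.
55 is at position 5.
Final answer: 5


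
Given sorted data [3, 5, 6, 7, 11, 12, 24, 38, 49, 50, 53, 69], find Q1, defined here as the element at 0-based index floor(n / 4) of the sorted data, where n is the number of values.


The list has n = 12 elements.
Q1 index = floor(12 / 4) = floor(3) = 3
Counting from index 0 in the sorted data, the element at index 3 is 7.
Final answer: 7


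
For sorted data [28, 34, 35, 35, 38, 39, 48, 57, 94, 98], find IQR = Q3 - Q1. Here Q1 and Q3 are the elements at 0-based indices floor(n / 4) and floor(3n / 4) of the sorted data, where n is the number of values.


The data has n = 10 elements.
Q1 index = floor(10 / 4) = floor(2.5) = 2; Q3 index = floor(3 * 10 / 4) = floor(7.5) = 7
Q1 = element at index 2 = 35
Q3 = element at index 7 = 57
IQR = 57 - 35 = 22
Final answer: 22


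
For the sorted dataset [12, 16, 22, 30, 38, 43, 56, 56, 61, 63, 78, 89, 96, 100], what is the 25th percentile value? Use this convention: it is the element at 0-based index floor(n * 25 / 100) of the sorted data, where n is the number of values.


The dataset has n = 14 elements.
Index = floor(14 * 25 / 100) = floor(350 / 100) = floor(3.5) = 3
Counting from index 0 in the sorted data, the element at index 3 is 30.
Final answer: 30


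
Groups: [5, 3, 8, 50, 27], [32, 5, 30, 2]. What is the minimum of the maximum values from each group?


Find max of each group:
  Group 1: [5, 3, 8, 50, 27] -> max = 50
  Group 2: [32, 5, 30, 2] -> max = 32
Maxes: [50, 32]
Minimum of maxes = 32
Final answer: 32


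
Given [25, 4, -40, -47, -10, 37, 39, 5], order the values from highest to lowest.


Original list: [25, 4, -40, -47, -10, 37, 39, 5]
Repeatedly take the largest remaining element:
  Remaining [25, 4, -40, -47, -10, 37, 39, 5] -> largest is 39
  Remaining [25, 4, -40, -47, -10, 37, 5] -> largest is 37
  Remaining [25, 4, -40, -47, -10, 5] -> largest is 25
  Remaining [4, -40, -47, -10, 5] -> largest is 5
  Remaining [4, -40, -47, -10] -> largest is 4
  Remaining [-40, -47, -10] -> largest is -10
  Remaining [-40, -47] -> largest is -40
  Remaining [-47] -> largest is -47
Collecting the picks in order gives the descending list.
Final answer: [39, 37, 25, 5, 4, -10, -40, -47]


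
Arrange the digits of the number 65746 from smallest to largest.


The number 65746 has digits: 6, 5, 7, 4, 6
Sorted: 4, 5, 6, 6, 7
Joining the sorted digits gives the result.
Final answer: 45667


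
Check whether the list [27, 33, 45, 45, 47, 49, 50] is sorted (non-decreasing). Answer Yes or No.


Check consecutive pairs:
  27 <= 33? True
  33 <= 45? True
  45 <= 45? True
  45 <= 47? True
  47 <= 49? True
  49 <= 50? True
Every consecutive pair is in order, so the list is non-decreasing.
Final answer: Yes


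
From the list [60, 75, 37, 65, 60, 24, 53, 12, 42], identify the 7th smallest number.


Sort ascending: [12, 24, 37, 42, 53, 60, 60, 65, 75]
The 7th element (1-indexed) is at index 6.
Value = 60
Final answer: 60


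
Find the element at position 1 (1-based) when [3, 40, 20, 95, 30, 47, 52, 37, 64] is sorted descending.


Sort descending: [95, 64, 52, 47, 40, 37, 30, 20, 3]
The 1st element (1-indexed) is at index 0.
Value = 95
Final answer: 95


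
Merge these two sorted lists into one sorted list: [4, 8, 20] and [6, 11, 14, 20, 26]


List A: [4, 8, 20]
List B: [6, 11, 14, 20, 26]
Repeatedly compare the front elements and take the smaller:
  4 vs 6 -> take 4
  8 vs 6 -> take 6
  8 vs 11 -> take 8
  20 vs 11 -> take 11
  20 vs 14 -> take 14
  20 vs 20 -> take 20
  A is exhausted; append the rest of B: [20, 26]
Final answer: [4, 6, 8, 11, 14, 20, 20, 26]


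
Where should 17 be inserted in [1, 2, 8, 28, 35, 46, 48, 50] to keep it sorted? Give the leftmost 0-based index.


List is sorted: [1, 2, 8, 28, 35, 46, 48, 50]
We need the leftmost position where 17 can be inserted, i.e. the first index whose element is >= 17 (or the end of the list if none is).
Binary search with low=0, high=8 (0-based indices):
  low=0, high=8, mid=4: a[4]=35 >= 17, so high = 4
  low=0, high=4, mid=2: a[2]=8 < 17, so low = 3
  low=3, high=4, mid=3: a[3]=28 >= 17, so high = 3
Now low = high = 3, so the insertion index is 3.
Final answer: 3


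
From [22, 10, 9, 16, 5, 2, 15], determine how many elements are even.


Check each element:
  22 is even
  10 is even
  9 is odd
  16 is even
  5 is odd
  2 is even
  15 is odd
Evens: [22, 10, 16, 2]
Count of evens = 4
Final answer: 4


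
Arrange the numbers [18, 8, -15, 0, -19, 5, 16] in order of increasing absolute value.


Compute absolute values:
  |18| = 18
  |8| = 8
  |-15| = 15
  |0| = 0
  |-19| = 19
  |5| = 5
  |16| = 16
Absolute values in increasing order: 0 < 5 < 8 < 15 < 16 < 18 < 19
Listing the original numbers in that order gives the answer.
Final answer: [0, 5, 8, -15, 16, 18, -19]
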